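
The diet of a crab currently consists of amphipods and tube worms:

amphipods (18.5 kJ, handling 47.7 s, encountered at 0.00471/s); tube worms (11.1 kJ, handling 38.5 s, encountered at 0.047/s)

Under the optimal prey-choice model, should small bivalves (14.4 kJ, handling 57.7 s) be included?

Yes

Intake rate on the current diet: R = (0.00471×18.5 + 0.047×11.1) / (1 + 0.00471×47.7 + 0.047×38.5) = 0.6088/3.034 = 0.2007 kJ/s.
Profitability of small bivalves: 14.4/57.7 = 0.2496 kJ/s.
Since 0.2496 > R, including small bivalves increases the long-run rate.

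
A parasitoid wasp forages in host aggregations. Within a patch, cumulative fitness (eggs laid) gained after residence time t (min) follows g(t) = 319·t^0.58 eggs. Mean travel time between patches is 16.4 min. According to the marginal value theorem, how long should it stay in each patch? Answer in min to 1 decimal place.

22.6 min

By the marginal value theorem, leave when the instantaneous gain rate g'(t) equals the habitat-wide average g(t)/(T + t).
g'(t) = 0.58·319·t^-0.42. Setting 0.58·319·t^-0.42 = 319·t^0.58/(16.4+t) gives 0.58(16.4+t) = t, so 0.42·t = 0.58×16.4.
t* = 0.58×16.4/0.42 = 22.65 min.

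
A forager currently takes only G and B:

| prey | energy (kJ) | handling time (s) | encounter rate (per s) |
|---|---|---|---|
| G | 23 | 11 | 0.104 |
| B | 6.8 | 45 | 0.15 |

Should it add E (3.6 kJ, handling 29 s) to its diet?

No

On G and B alone, R = ΣλE/(1+Σλh) = 3.412/8.894 = 0.3836 kJ/s.
Profitability of E: 3.6/29 = 0.1241 kJ/s.
0.1241 < 0.3836, so adding E would lower the average — exclude it.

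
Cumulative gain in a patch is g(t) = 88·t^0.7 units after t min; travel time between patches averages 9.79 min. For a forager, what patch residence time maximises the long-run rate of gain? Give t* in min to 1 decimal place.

22.8 min

Optimal t* satisfies g'(t*) = g(t*)/(T + t*).
g'(t) = 0.7·88·t^-0.3. Setting 0.7·88·t^-0.3 = 88·t^0.7/(9.79+t) gives 0.7(9.79+t) = t, so 0.30·t = 0.7×9.79.
t* = 0.7×9.79/0.30 = 22.84 min.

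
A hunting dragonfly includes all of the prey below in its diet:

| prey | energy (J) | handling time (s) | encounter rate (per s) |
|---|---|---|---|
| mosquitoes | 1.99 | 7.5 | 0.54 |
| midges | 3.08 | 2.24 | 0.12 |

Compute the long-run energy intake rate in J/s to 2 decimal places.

0.27 J/s

R = Σλ_iE_i / (1 + Σλ_ih_i)
Numerator: 0.54×1.99 + 0.12×3.08 = 1.444
Denominator: 1 + 0.54×7.5 + 0.12×2.24 = 5.319
R = 1.444/5.319 = 0.2715 J/s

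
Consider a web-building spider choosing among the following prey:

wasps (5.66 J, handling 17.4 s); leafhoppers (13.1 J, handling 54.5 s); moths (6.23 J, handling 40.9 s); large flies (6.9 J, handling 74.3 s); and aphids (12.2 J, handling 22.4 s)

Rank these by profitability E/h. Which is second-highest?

Profitability E/h (J/s): wasps = 5.66/17.4 = 0.325, leafhoppers = 13.1/54.5 = 0.24, moths = 6.23/40.9 = 0.152, large flies = 6.9/74.3 = 0.0929, aphids = 12.2/22.4 = 0.545.
Ranked: aphids > wasps > leafhoppers > moths > large flies.

wasps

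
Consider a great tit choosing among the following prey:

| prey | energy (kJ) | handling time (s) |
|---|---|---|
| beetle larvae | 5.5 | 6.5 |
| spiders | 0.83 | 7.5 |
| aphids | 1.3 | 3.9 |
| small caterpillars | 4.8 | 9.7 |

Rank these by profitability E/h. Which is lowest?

spiders

Profitability E/h (kJ/s): beetle larvae = 5.5/6.5 = 0.846, spiders = 0.83/7.5 = 0.111, aphids = 1.3/3.9 = 0.333, small caterpillars = 4.8/9.7 = 0.495.
Ranked: beetle larvae > small caterpillars > aphids > spiders.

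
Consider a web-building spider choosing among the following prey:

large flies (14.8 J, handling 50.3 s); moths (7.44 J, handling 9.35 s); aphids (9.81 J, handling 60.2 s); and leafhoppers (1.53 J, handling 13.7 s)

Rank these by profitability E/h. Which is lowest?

Profitability E/h (J/s): large flies = 14.8/50.3 = 0.294, moths = 7.44/9.35 = 0.796, aphids = 9.81/60.2 = 0.163, leafhoppers = 1.53/13.7 = 0.112.
Ranked: moths > large flies > aphids > leafhoppers.

leafhoppers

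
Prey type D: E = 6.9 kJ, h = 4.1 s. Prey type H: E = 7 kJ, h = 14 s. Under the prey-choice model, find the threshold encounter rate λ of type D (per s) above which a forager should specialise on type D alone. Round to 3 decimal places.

0.103 per s

Drop type H once their profitability E₂/h₂ falls below the rate achievable on type D alone: E₂/h₂ = λE₁/(1 + λh₁).
Solve for λ: λE₁h₂ = E₂(1 + λh₁) → λ(E₁h₂ − E₂h₁) = E₂ → λ = E₂/(E₁h₂ − E₂h₁).
λ = 7/(6.9×14 − 7×4.1) = 7/67.9 = 0.1031 per s.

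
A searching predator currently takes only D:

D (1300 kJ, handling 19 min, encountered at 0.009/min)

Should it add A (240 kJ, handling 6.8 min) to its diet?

On D alone, R = ΣλE/(1+Σλh) = 11.7/1.171 = 9.991 kJ/min.
A: E/h = 240/6.8 = 35.29 kJ/min.
Since 35.29 > R, including A increases the long-run rate.

Yes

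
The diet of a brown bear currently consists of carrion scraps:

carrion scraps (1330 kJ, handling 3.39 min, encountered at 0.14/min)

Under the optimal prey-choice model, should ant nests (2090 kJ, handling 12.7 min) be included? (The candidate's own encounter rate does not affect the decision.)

Yes

Current rate: (0.14×1330)/(1 + 0.14×3.39) = 126.3 kJ/min.
ant nests: E/h = 2090/12.7 = 164.6 kJ/min.
164.6 > 126.3, so adding ant nests raises the average — include it.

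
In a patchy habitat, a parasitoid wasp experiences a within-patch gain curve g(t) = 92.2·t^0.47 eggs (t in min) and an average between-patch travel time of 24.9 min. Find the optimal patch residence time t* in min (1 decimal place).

Maximise g(t)/(T+t): set derivative to zero → g'(t)(T+t) = g(t).
g'(t) = 0.47·92.2·t^-0.53. Setting 0.47·92.2·t^-0.53 = 92.2·t^0.47/(24.9+t) gives 0.47(24.9+t) = t, so 0.53·t = 0.47×24.9.
t* = 0.47×24.9/0.53 = 22.08 min.

22.1 min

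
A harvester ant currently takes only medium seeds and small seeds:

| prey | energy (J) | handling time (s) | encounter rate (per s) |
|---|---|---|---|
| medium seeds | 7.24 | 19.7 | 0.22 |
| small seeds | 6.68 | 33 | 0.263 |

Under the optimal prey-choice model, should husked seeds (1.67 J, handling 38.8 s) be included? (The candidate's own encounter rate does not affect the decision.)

No

On medium seeds and small seeds alone, R = ΣλE/(1+Σλh) = 3.35/14.01 = 0.239 J/s.
Profitability of husked seeds: 1.67/38.8 = 0.04304 J/s.
0.04304 < 0.239, so adding husked seeds would lower the average — exclude it.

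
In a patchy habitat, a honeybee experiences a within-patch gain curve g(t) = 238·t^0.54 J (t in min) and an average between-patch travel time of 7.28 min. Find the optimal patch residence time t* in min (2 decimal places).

8.55 min

Maximise g(t)/(T+t): set derivative to zero → g'(t)(T+t) = g(t).
g'(t) = 0.54·238·t^-0.46. Setting 0.54·238·t^-0.46 = 238·t^0.54/(7.28+t) gives 0.54(7.28+t) = t, so 0.46·t = 0.54×7.28.
t* = 0.54×7.28/0.46 = 8.546 min.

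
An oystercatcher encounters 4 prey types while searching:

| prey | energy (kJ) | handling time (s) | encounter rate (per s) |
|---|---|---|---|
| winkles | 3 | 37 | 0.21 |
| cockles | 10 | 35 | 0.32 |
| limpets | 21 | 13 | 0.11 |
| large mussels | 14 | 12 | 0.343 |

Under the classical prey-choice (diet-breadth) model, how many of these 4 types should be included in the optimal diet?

Rank by E/h (kJ/s): limpets 1.62, large mussels 1.17, cockles 0.286, winkles 0.0811. Include each in turn until the next type's E/h falls below the running intake rate.
Rate on top 1: 0.9506. large mussels: 1.17 > 0.9506 → include.
Rate on top 2: 1.086. cockles: 0.286 < 1.086 → exclude; stop.
Optimal diet: limpets, large mussels — 2 of 4 types.

2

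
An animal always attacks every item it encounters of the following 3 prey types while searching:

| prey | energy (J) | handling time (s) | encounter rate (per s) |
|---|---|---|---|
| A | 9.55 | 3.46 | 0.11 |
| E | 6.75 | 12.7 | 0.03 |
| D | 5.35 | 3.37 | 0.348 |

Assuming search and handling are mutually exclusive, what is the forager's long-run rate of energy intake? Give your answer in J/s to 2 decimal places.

R = Σλ_iE_i / (1 + Σλ_ih_i)
Numerator: 0.11×9.55 + 0.03×6.75 + 0.348×5.35 = 3.115
Denominator: 1 + 0.11×3.46 + 0.03×12.7 + 0.348×3.37 = 2.934
R = 3.115/2.934 = 1.061 J/s

1.06 J/s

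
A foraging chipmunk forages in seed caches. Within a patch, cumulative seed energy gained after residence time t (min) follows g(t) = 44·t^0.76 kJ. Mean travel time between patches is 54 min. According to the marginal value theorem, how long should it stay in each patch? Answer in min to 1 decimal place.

Optimal t* satisfies g'(t*) = g(t*)/(T + t*).
g'(t) = 0.76·44·t^-0.24. Setting 0.76·44·t^-0.24 = 44·t^0.76/(54+t) gives 0.76(54+t) = t, so 0.24·t = 0.76×54.
t* = 0.76×54/0.24 = 171 min.

171.0 min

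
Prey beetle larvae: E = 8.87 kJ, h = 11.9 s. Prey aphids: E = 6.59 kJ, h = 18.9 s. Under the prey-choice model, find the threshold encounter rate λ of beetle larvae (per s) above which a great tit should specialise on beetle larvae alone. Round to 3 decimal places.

At the threshold, the rate on beetle larvae alone equals the profitability of aphids: λ·8.87/(1 + λ·11.9) = 6.59/18.9 = 0.3487.
Rearranging, λ(8.87 − 0.3487×11.9) = 0.3487, so λ = 0.3487/4.721 = 0.07386 per s.

0.074 per s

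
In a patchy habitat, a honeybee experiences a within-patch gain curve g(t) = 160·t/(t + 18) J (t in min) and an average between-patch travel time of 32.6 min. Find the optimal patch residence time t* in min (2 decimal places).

Optimal t* satisfies g'(t*) = g(t*)/(T + t*).
g'(t) = 160·18/(t + 18)². Setting 160·18/(t+18)² = 160t/[(t+18)(32.6+t)] gives 18(32.6+t) = t(t+18), so t² = 18×32.6 = 586.8.
t* = √586.8 = 24.22 min.

24.22 min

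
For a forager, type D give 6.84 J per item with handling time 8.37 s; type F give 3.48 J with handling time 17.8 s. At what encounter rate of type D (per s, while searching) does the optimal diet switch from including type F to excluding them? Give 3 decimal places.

At the threshold, the rate on type D alone equals the profitability of type F: λ·6.84/(1 + λ·8.37) = 3.48/17.8 = 0.1955.
Rearranging, λ(6.84 − 0.1955×8.37) = 0.1955, so λ = 0.1955/5.204 = 0.03757 per s.

0.038 per s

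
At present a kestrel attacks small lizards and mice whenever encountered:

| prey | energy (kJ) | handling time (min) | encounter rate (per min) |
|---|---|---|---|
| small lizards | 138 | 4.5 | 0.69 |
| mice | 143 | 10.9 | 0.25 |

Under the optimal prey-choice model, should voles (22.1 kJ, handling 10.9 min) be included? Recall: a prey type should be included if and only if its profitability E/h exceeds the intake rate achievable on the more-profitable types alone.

No

On small lizards and mice alone, R = ΣλE/(1+Σλh) = 131/6.83 = 19.18 kJ/min.
Profitability of voles: 22.1/10.9 = 2.028 kJ/min.
2.028 < 19.18, so adding voles would lower the average — exclude it.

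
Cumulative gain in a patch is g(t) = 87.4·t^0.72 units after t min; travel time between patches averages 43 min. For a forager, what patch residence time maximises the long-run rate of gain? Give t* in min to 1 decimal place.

110.6 min

Maximise g(t)/(T+t): set derivative to zero → g'(t)(T+t) = g(t).
g'(t) = 0.72·87.4·t^-0.28. Setting 0.72·87.4·t^-0.28 = 87.4·t^0.72/(43+t) gives 0.72(43+t) = t, so 0.28·t = 0.72×43.
t* = 0.72×43/0.28 = 110.6 min.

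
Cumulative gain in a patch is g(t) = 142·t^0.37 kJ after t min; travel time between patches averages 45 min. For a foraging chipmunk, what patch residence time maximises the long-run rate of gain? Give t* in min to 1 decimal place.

Maximise g(t)/(T+t): set derivative to zero → g'(t)(T+t) = g(t).
g'(t) = 0.37·142·t^-0.63. Setting 0.37·142·t^-0.63 = 142·t^0.37/(45+t) gives 0.37(45+t) = t, so 0.63·t = 0.37×45.
t* = 0.37×45/0.63 = 26.43 min.

26.4 min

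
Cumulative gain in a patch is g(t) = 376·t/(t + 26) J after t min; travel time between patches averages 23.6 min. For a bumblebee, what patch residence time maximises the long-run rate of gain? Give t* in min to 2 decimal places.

24.77 min

By the marginal value theorem, leave when the instantaneous gain rate g'(t) equals the habitat-wide average g(t)/(T + t).
g'(t) = 376·26/(t + 26)². Setting 376·26/(t+26)² = 376t/[(t+26)(23.6+t)] gives 26(23.6+t) = t(t+26), so t² = 26×23.6 = 613.6.
t* = √613.6 = 24.77 min.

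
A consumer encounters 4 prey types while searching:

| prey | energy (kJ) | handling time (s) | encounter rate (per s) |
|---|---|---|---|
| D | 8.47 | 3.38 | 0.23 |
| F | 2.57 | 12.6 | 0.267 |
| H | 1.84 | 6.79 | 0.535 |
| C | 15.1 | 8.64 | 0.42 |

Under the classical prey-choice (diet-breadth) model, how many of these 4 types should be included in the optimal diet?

2

Profitabilities (E/h, kJ/s): D 2.51, C 1.75, H 0.271, F 0.204. Add prey in this order while the next type's profitability exceeds the intake rate on those already taken.
Rate on top 1: 1.096. C: 1.75 > 1.096 → include.
Rate on top 2: 1.533. H: 0.271 < 1.533 → exclude; stop.
Optimal diet: D, C — 2 of 4 types.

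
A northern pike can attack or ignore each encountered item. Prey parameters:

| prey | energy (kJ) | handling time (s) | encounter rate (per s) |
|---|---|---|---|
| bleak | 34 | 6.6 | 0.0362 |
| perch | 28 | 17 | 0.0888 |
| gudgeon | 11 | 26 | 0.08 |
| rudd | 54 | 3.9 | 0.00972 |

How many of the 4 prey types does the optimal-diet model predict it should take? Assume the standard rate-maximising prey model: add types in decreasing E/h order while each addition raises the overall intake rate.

3

Rank by E/h (kJ/s): rudd 13.8, bleak 5.15, perch 1.65, gudgeon 0.423. Include each in turn until the next type's E/h falls below the running intake rate.
Rate on top 1: 0.5057. bleak: 5.15 > 0.5057 → include.
Rate on top 2: 1.375. perch: 1.65 > 1.375 → include.
Rate on top 3: 1.522. gudgeon: 0.423 < 1.522 → exclude; stop.
Optimal diet: rudd, bleak, perch — 3 of 4 types.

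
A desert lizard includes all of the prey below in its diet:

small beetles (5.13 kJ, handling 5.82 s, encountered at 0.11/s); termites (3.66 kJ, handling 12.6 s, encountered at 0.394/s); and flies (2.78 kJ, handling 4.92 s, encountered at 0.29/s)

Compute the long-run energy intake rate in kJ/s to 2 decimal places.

R = (0.11×5.13 + 0.394×3.66 + 0.29×2.78) / (1 + 0.11×5.82 + 0.394×12.6 + 0.29×4.92) = 2.813/8.031 = 0.3502 kJ/s.

0.35 kJ/s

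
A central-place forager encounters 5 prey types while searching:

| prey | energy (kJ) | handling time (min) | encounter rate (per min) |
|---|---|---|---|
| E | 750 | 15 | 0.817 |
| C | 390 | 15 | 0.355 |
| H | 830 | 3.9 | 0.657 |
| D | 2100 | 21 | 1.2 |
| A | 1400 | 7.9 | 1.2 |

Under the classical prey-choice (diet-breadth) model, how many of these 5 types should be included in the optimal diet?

2

E/h in descending order: H 213, A 177, D 100, E 50, C 26 kJ/min. The optimal diet is the largest prefix of this list for which every included type satisfies E_i/h_i > R on the types above it.
Rate on top 1: 153.1. A: 177 > 153.1 → include.
Rate on top 2: 170.6. D: 100 < 170.6 → exclude; stop.
Optimal diet: H, A — 2 of 5 types.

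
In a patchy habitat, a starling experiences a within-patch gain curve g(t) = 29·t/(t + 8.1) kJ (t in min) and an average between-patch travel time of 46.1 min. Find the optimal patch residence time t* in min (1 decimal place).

Maximise g(t)/(T+t): set derivative to zero → g'(t)(T+t) = g(t).
g'(t) = 29·8.1/(t + 8.1)². Setting 29·8.1/(t+8.1)² = 29t/[(t+8.1)(46.1+t)] gives 8.1(46.1+t) = t(t+8.1), so t² = 8.1×46.1 = 373.4.
t* = √373.4 = 19.32 min.

19.3 min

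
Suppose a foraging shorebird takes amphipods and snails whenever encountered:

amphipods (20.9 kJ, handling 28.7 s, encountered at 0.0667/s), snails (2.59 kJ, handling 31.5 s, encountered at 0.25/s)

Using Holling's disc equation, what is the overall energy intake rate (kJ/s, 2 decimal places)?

0.19 kJ/s

R = Σλ_iE_i / (1 + Σλ_ih_i)
Numerator: 0.0667×20.9 + 0.25×2.59 = 2.042
Denominator: 1 + 0.0667×28.7 + 0.25×31.5 = 10.79
R = 2.042/10.79 = 0.1892 kJ/s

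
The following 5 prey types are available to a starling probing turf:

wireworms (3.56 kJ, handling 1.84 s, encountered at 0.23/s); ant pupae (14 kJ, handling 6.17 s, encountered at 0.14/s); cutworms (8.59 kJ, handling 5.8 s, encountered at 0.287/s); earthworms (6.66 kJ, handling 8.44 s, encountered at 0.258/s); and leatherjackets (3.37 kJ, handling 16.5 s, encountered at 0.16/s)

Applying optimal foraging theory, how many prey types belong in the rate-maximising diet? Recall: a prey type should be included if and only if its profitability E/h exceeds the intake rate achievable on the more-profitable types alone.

E/h in descending order: ant pupae 2.27, wireworms 1.93, cutworms 1.48, earthworms 0.789, leatherjackets 0.204 kJ/s. The optimal diet is the largest prefix of this list for which every included type satisfies E_i/h_i > R on the types above it.
Rate on top 1: 1.052. wireworms: 1.93 > 1.052 → include.
Rate on top 2: 1.215. cutworms: 1.48 > 1.215 → include.
Rate on top 3: 1.327. earthworms: 0.789 < 1.327 → exclude; stop.
Optimal diet: ant pupae, wireworms, cutworms — 3 of 5 types.

3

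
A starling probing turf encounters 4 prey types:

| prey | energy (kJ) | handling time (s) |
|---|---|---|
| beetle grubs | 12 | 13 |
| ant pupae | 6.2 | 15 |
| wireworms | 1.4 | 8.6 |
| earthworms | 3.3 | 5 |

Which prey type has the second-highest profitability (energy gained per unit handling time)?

earthworms

In descending order of E/h:
beetle grubs: 12/13 = 0.923 kJ/s
earthworms: 3.3/5 = 0.66 kJ/s
ant pupae: 6.2/15 = 0.413 kJ/s
wireworms: 1.4/8.6 = 0.163 kJ/s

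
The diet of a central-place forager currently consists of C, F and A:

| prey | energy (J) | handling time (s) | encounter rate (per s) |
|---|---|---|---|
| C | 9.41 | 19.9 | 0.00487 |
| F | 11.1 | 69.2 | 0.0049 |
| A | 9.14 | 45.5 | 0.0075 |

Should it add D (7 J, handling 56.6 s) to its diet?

Yes

Current rate: (0.00487×9.41 + 0.0049×11.1 + 0.0075×9.14)/(1 + 0.00487×19.9 + 0.0049×69.2 + 0.0075×45.5) = 0.09496 J/s.
D: E/h = 7/56.6 = 0.1237 J/s.
0.1237 > 0.09496, so adding D raises the average — include it.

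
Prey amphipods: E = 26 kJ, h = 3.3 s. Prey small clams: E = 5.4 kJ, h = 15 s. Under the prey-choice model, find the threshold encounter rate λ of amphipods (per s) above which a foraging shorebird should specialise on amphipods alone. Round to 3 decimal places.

0.015 per s

The zero-one rule: include small clams iff E₂/h₂ > λE₁/(1+λh₁). Equality gives the switch point.
λE₁h₂ = E₂ + λE₂h₁ ⇒ λ = E₂/(E₁h₂ − E₂h₁) = 5.4/(390 − 17.82) = 0.01451 per s.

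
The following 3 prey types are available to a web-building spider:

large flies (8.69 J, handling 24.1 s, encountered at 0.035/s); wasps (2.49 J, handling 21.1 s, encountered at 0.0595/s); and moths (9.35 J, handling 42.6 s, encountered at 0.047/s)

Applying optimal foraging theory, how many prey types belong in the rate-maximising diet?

Rank by E/h (J/s): large flies 0.361, moths 0.219, wasps 0.118. Include each in turn until the next type's E/h falls below the running intake rate.
Rate on top 1: 0.165. moths: 0.219 > 0.165 → include.
Rate on top 2: 0.1934. wasps: 0.118 < 0.1934 → exclude; stop.
Optimal diet: large flies, moths — 2 of 3 types.

2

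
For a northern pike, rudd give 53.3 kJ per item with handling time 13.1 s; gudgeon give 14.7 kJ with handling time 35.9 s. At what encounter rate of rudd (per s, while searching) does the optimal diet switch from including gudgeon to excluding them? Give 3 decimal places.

At the threshold, the rate on rudd alone equals the profitability of gudgeon: λ·53.3/(1 + λ·13.1) = 14.7/35.9 = 0.4095.
Rearranging, λ(53.3 − 0.4095×13.1) = 0.4095, so λ = 0.4095/47.94 = 0.008542 per s.

0.009 per s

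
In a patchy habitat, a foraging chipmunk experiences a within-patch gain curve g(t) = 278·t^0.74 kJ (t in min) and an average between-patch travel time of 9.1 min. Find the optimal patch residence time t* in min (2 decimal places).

Optimal t* satisfies g'(t*) = g(t*)/(T + t*).
g'(t) = 0.74·278·t^-0.26. Setting 0.74·278·t^-0.26 = 278·t^0.74/(9.1+t) gives 0.74(9.1+t) = t, so 0.26·t = 0.74×9.1.
t* = 0.74×9.1/0.26 = 25.9 min.

25.90 min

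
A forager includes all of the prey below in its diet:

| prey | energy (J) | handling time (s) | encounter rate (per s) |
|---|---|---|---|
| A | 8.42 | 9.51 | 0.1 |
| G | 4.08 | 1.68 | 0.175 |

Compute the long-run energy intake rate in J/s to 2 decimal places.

Energy encountered per unit search time: 0.1×8.42 + 0.175×4.08 = 1.556 J/s.
Handling time per unit search time: 0.1×9.51 + 0.175×1.68 = 1.245.
Rate = 1.556/(1 + 1.245) = 0.6931 J/s.

0.69 J/s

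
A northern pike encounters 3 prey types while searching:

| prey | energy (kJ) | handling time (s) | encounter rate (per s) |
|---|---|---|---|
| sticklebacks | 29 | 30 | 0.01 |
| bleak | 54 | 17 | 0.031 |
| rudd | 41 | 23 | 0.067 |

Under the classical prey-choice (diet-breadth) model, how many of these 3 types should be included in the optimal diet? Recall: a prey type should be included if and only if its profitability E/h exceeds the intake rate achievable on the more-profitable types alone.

Profitabilities (E/h, kJ/s): bleak 3.18, rudd 1.78, sticklebacks 0.967. Add prey in this order while the next type's profitability exceeds the intake rate on those already taken.
Rate on top 1: 1.096. rudd: 1.78 > 1.096 → include.
Rate on top 2: 1.441. sticklebacks: 0.967 < 1.441 → exclude; stop.
Optimal diet: bleak, rudd — 2 of 3 types.

2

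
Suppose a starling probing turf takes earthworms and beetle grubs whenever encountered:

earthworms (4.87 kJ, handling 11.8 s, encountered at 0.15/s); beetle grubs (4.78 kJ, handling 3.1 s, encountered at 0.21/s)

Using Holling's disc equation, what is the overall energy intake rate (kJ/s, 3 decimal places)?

0.507 kJ/s

R = Σλ_iE_i / (1 + Σλ_ih_i)
Numerator: 0.15×4.87 + 0.21×4.78 = 1.734
Denominator: 1 + 0.15×11.8 + 0.21×3.1 = 3.421
R = 1.734/3.421 = 0.507 kJ/s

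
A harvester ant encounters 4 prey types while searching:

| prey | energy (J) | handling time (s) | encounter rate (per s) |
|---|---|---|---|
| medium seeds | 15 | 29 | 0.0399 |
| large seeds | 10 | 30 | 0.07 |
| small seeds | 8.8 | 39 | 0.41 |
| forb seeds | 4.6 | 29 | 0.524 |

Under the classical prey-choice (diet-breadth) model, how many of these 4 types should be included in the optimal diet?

E/h in descending order: medium seeds 0.517, large seeds 0.333, small seeds 0.226, forb seeds 0.159 J/s. The optimal diet is the largest prefix of this list for which every included type satisfies E_i/h_i > R on the types above it.
Rate on top 1: 0.2775. large seeds: 0.333 > 0.2775 → include.
Rate on top 2: 0.305. small seeds: 0.226 < 0.305 → exclude; stop.
Optimal diet: medium seeds, large seeds — 2 of 4 types.

2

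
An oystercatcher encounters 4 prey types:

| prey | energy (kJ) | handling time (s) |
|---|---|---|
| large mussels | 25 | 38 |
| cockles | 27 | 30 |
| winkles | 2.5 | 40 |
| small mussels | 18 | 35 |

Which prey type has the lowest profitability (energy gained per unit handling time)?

Profitability E/h (kJ/s): large mussels = 25/38 = 0.658, cockles = 27/30 = 0.9, winkles = 2.5/40 = 0.0625, small mussels = 18/35 = 0.514.
Ranked: cockles > large mussels > small mussels > winkles.

winkles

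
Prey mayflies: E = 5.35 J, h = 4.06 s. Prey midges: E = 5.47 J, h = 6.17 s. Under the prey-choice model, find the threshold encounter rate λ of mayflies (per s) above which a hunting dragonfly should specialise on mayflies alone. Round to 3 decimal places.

0.506 per s

At the threshold, the rate on mayflies alone equals the profitability of midges: λ·5.35/(1 + λ·4.06) = 5.47/6.17 = 0.8865.
Rearranging, λ(5.35 − 0.8865×4.06) = 0.8865, so λ = 0.8865/1.751 = 0.5064 per s.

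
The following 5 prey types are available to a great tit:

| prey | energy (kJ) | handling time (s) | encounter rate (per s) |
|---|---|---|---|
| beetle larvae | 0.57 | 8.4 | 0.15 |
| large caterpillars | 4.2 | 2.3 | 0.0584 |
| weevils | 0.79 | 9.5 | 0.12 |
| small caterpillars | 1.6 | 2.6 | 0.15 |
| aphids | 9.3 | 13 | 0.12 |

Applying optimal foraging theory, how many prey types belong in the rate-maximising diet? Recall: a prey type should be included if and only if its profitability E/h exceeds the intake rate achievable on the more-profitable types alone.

Profitabilities (E/h, kJ/s): large caterpillars 1.83, aphids 0.715, small caterpillars 0.615, weevils 0.0832, beetle larvae 0.0679. Add prey in this order while the next type's profitability exceeds the intake rate on those already taken.
Rate on top 1: 0.2162. aphids: 0.715 > 0.2162 → include.
Rate on top 2: 0.5052. small caterpillars: 0.615 > 0.5052 → include.
Rate on top 3: 0.5192. weevils: 0.0832 < 0.5192 → exclude; stop.
Optimal diet: large caterpillars, aphids, small caterpillars — 3 of 5 types.

3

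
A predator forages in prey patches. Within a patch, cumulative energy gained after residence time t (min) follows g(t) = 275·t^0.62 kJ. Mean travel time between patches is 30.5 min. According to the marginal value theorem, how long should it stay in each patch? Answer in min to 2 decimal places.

By the marginal value theorem, leave when the instantaneous gain rate g'(t) equals the habitat-wide average g(t)/(T + t).
g'(t) = 0.62·275·t^-0.38. Setting 0.62·275·t^-0.38 = 275·t^0.62/(30.5+t) gives 0.62(30.5+t) = t, so 0.38·t = 0.62×30.5.
t* = 0.62×30.5/0.38 = 49.76 min.

49.76 min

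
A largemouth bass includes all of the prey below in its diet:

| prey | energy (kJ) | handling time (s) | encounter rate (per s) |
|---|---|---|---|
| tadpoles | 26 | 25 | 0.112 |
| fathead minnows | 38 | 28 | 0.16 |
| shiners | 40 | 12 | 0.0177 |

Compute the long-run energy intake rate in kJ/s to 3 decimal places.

1.142 kJ/s

R = (0.112×26 + 0.16×38 + 0.0177×40) / (1 + 0.112×25 + 0.16×28 + 0.0177×12) = 9.7/8.492 = 1.142 kJ/s.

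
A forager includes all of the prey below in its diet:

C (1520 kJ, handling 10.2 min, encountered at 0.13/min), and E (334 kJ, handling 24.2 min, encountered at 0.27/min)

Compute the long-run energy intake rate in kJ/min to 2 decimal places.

32.48 kJ/min

R = Σλ_iE_i / (1 + Σλ_ih_i)
Numerator: 0.13×1520 + 0.27×334 = 287.8
Denominator: 1 + 0.13×10.2 + 0.27×24.2 = 8.86
R = 287.8/8.86 = 32.48 kJ/min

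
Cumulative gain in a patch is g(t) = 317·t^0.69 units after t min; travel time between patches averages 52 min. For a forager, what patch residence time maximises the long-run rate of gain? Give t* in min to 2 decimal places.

By the marginal value theorem, leave when the instantaneous gain rate g'(t) equals the habitat-wide average g(t)/(T + t).
g'(t) = 0.69·317·t^-0.31. Setting 0.69·317·t^-0.31 = 317·t^0.69/(52+t) gives 0.69(52+t) = t, so 0.31·t = 0.69×52.
t* = 0.69×52/0.31 = 115.7 min.

115.74 min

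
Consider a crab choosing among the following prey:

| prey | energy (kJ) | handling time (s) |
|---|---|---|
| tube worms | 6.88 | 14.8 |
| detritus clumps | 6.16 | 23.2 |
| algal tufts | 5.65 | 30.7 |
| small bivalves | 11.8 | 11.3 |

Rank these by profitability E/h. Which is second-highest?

tube worms

In descending order of E/h:
small bivalves: 11.8/11.3 = 1.04 kJ/s
tube worms: 6.88/14.8 = 0.465 kJ/s
detritus clumps: 6.16/23.2 = 0.266 kJ/s
algal tufts: 5.65/30.7 = 0.184 kJ/s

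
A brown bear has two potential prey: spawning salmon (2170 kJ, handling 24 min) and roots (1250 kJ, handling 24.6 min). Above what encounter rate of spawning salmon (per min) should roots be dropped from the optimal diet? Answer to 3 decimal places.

Drop roots once their profitability E₂/h₂ falls below the rate achievable on spawning salmon alone: E₂/h₂ = λE₁/(1 + λh₁).
Solve for λ: λE₁h₂ = E₂(1 + λh₁) → λ(E₁h₂ − E₂h₁) = E₂ → λ = E₂/(E₁h₂ − E₂h₁).
λ = 1250/(2170×24.6 − 1250×24) = 1250/2.338e+04 = 0.05346 per min.

0.053 per min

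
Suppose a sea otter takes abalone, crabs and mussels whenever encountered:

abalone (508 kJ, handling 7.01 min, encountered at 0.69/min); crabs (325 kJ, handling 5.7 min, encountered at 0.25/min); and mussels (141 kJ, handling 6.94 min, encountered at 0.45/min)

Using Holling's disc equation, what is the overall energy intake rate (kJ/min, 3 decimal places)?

47.687 kJ/min

R = (0.69×508 + 0.25×325 + 0.45×141) / (1 + 0.69×7.01 + 0.25×5.7 + 0.45×6.94) = 495.2/10.38 = 47.69 kJ/min.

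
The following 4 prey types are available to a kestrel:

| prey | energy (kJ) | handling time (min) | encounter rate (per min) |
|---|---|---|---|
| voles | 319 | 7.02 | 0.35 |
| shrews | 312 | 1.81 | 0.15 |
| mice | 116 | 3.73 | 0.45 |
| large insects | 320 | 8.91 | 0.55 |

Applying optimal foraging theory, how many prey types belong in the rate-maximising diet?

2

Profitabilities (E/h, kJ/min): shrews 172, voles 45.4, large insects 35.9, mice 31.1. Add prey in this order while the next type's profitability exceeds the intake rate on those already taken.
Rate on top 1: 36.81. voles: 45.4 > 36.81 → include.
Rate on top 2: 42.5. large insects: 35.9 < 42.5 → exclude; stop.
Optimal diet: shrews, voles — 2 of 4 types.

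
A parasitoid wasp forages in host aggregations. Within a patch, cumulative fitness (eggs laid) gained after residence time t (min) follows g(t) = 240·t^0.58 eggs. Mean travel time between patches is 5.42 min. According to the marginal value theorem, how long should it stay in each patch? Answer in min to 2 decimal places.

7.48 min

Maximise g(t)/(T+t): set derivative to zero → g'(t)(T+t) = g(t).
g'(t) = 0.58·240·t^-0.42. Setting 0.58·240·t^-0.42 = 240·t^0.58/(5.42+t) gives 0.58(5.42+t) = t, so 0.42·t = 0.58×5.42.
t* = 0.58×5.42/0.42 = 7.485 min.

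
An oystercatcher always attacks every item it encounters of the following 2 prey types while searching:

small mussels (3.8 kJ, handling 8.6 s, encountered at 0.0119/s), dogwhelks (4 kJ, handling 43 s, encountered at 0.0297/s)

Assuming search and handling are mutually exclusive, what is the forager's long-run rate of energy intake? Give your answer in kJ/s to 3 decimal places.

R = Σλ_iE_i / (1 + Σλ_ih_i)
Numerator: 0.0119×3.8 + 0.0297×4 = 0.164
Denominator: 1 + 0.0119×8.6 + 0.0297×43 = 2.379
R = 0.164/2.379 = 0.06893 kJ/s

0.069 kJ/s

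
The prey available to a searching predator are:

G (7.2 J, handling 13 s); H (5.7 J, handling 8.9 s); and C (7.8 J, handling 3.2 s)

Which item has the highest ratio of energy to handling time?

C

Profitability E/h (J/s): G = 7.2/13 = 0.554, H = 5.7/8.9 = 0.64, C = 7.8/3.2 = 2.44.
Ranked: C > H > G.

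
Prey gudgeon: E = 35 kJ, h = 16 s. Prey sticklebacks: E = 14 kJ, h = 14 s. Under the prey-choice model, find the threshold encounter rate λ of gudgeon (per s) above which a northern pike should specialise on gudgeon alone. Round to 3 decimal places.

Drop sticklebacks once their profitability E₂/h₂ falls below the rate achievable on gudgeon alone: E₂/h₂ = λE₁/(1 + λh₁).
Solve for λ: λE₁h₂ = E₂(1 + λh₁) → λ(E₁h₂ − E₂h₁) = E₂ → λ = E₂/(E₁h₂ − E₂h₁).
λ = 14/(35×14 − 14×16) = 14/266 = 0.05263 per s.

0.053 per s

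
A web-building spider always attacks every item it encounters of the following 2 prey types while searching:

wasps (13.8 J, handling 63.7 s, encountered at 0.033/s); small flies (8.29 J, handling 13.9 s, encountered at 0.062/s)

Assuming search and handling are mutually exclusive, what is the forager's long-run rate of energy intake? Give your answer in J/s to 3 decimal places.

0.245 J/s

R = (0.033×13.8 + 0.062×8.29) / (1 + 0.033×63.7 + 0.062×13.9) = 0.9694/3.964 = 0.2446 J/s.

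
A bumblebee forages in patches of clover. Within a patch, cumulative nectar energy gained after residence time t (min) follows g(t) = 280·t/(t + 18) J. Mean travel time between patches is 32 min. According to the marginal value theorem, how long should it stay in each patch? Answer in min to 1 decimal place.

24.0 min

By the marginal value theorem, leave when the instantaneous gain rate g'(t) equals the habitat-wide average g(t)/(T + t).
g'(t) = 280·18/(t + 18)². Setting 280·18/(t+18)² = 280t/[(t+18)(32+t)] gives 18(32+t) = t(t+18), so t² = 18×32 = 576.
t* = √576 = 24 min.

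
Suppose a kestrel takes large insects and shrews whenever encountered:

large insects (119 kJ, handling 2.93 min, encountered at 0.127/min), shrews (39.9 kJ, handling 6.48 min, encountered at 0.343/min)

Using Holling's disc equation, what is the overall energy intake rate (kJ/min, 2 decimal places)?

R = Σλ_iE_i / (1 + Σλ_ih_i)
Numerator: 0.127×119 + 0.343×39.9 = 28.8
Denominator: 1 + 0.127×2.93 + 0.343×6.48 = 3.595
R = 28.8/3.595 = 8.011 kJ/min

8.01 kJ/min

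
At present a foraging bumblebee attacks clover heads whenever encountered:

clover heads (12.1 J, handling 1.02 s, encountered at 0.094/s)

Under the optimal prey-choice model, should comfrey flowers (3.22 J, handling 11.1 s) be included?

No

Intake rate on the current diet: R = (0.094×12.1) / (1 + 0.094×1.02) = 1.137/1.096 = 1.038 J/s.
comfrey flowers: E/h = 3.22/11.1 = 0.2901 J/s.
Since 0.2901 < R, time spent handling comfrey flowers is better spent searching.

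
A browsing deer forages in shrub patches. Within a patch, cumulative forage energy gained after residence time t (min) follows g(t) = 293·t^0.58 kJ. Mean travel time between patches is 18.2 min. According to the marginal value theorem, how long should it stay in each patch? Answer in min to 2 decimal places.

Maximise g(t)/(T+t): set derivative to zero → g'(t)(T+t) = g(t).
g'(t) = 0.58·293·t^-0.42. Setting 0.58·293·t^-0.42 = 293·t^0.58/(18.2+t) gives 0.58(18.2+t) = t, so 0.42·t = 0.58×18.2.
t* = 0.58×18.2/0.42 = 25.13 min.

25.13 min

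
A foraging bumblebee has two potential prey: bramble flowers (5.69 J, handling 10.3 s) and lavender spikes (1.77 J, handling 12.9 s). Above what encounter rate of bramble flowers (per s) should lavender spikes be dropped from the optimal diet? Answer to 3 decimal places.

0.032 per s

The zero-one rule: include lavender spikes iff E₂/h₂ > λE₁/(1+λh₁). Equality gives the switch point.
λE₁h₂ = E₂ + λE₂h₁ ⇒ λ = E₂/(E₁h₂ − E₂h₁) = 1.77/(73.4 − 18.23) = 0.03208 per s.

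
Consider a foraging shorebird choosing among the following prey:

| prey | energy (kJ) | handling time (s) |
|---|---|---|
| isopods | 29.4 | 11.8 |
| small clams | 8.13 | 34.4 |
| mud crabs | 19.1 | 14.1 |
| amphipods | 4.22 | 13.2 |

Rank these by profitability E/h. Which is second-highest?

In descending order of E/h:
isopods: 29.4/11.8 = 2.49 kJ/s
mud crabs: 19.1/14.1 = 1.35 kJ/s
amphipods: 4.22/13.2 = 0.32 kJ/s
small clams: 8.13/34.4 = 0.236 kJ/s

mud crabs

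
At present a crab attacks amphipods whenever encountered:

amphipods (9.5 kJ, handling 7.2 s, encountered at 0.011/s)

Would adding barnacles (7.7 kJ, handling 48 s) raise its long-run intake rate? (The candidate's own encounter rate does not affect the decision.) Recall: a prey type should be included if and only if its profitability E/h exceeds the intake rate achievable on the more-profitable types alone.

Yes

On amphipods alone, R = ΣλE/(1+Σλh) = 0.1045/1.079 = 0.09683 kJ/s.
barnacles: E/h = 7.7/48 = 0.1604 kJ/s.
0.1604 > 0.09683, so adding barnacles raises the average — include it.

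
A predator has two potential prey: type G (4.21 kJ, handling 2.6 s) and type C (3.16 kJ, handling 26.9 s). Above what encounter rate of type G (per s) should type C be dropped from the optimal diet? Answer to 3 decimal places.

Drop type C once their profitability E₂/h₂ falls below the rate achievable on type G alone: E₂/h₂ = λE₁/(1 + λh₁).
Solve for λ: λE₁h₂ = E₂(1 + λh₁) → λ(E₁h₂ − E₂h₁) = E₂ → λ = E₂/(E₁h₂ − E₂h₁).
λ = 3.16/(4.21×26.9 − 3.16×2.6) = 3.16/105 = 0.03009 per s.

0.030 per s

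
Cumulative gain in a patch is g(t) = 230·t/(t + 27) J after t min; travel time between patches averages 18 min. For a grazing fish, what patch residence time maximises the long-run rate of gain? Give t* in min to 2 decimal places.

22.05 min

Optimal t* satisfies g'(t*) = g(t*)/(T + t*).
g'(t) = 230·27/(t + 27)². Setting 230·27/(t+27)² = 230t/[(t+27)(18+t)] gives 27(18+t) = t(t+27), so t² = 27×18 = 486.
t* = √486 = 22.05 min.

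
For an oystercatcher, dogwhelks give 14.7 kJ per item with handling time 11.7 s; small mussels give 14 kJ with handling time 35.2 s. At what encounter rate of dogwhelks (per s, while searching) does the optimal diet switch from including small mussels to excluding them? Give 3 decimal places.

The zero-one rule: include small mussels iff E₂/h₂ > λE₁/(1+λh₁). Equality gives the switch point.
λE₁h₂ = E₂ + λE₂h₁ ⇒ λ = E₂/(E₁h₂ − E₂h₁) = 14/(517.4 − 163.8) = 0.03959 per s.

0.040 per s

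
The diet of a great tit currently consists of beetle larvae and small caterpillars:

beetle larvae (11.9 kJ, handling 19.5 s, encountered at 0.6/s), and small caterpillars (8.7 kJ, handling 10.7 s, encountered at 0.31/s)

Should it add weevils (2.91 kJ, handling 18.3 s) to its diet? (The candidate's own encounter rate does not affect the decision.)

Current rate: (0.6×11.9 + 0.31×8.7)/(1 + 0.6×19.5 + 0.31×10.7) = 0.6142 kJ/s.
weevils: E/h = 2.91/18.3 = 0.159 kJ/s.
0.159 < 0.6142, so adding weevils would lower the average — exclude it.

No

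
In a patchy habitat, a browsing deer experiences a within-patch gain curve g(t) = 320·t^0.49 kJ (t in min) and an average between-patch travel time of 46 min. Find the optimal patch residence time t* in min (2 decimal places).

Optimal t* satisfies g'(t*) = g(t*)/(T + t*).
g'(t) = 0.49·320·t^-0.51. Setting 0.49·320·t^-0.51 = 320·t^0.49/(46+t) gives 0.49(46+t) = t, so 0.51·t = 0.49×46.
t* = 0.49×46/0.51 = 44.2 min.

44.20 min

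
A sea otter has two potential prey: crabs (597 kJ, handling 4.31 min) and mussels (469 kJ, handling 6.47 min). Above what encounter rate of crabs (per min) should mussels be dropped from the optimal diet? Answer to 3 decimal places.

At the threshold, the rate on crabs alone equals the profitability of mussels: λ·597/(1 + λ·4.31) = 469/6.47 = 72.49.
Rearranging, λ(597 − 72.49×4.31) = 72.49, so λ = 72.49/284.6 = 0.2547 per min.

0.255 per min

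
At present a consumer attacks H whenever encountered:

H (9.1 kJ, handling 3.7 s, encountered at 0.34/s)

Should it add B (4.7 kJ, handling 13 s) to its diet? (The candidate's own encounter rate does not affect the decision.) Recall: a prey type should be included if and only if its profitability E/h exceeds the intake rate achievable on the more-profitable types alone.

No

Current rate: (0.34×9.1)/(1 + 0.34×3.7) = 1.37 kJ/s.
B: E/h = 4.7/13 = 0.3615 kJ/s.
Since 0.3615 < R, time spent handling B is better spent searching.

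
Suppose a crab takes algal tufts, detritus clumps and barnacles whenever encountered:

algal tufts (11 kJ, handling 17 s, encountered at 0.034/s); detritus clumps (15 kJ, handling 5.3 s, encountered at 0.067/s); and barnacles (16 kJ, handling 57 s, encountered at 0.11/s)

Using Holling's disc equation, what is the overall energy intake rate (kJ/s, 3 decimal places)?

Energy encountered per unit search time: 0.034×11 + 0.067×15 + 0.11×16 = 3.139 kJ/s.
Handling time per unit search time: 0.034×17 + 0.067×5.3 + 0.11×57 = 7.203.
Rate = 3.139/(1 + 7.203) = 0.3827 kJ/s.

0.383 kJ/s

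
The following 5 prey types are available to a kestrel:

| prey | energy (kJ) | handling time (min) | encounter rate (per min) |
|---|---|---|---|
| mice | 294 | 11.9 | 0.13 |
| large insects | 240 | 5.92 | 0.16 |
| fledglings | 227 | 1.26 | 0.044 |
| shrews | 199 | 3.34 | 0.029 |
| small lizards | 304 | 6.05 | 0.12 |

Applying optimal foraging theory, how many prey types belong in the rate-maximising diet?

4

E/h in descending order: fledglings 180, shrews 59.6, small lizards 50.2, large insects 40.5, mice 24.7 kJ/min. The optimal diet is the largest prefix of this list for which every included type satisfies E_i/h_i > R on the types above it.
Rate on top 1: 9.463. shrews: 59.6 > 9.463 → include.
Rate on top 2: 13.68. small lizards: 50.2 > 13.68 → include.
Rate on top 3: 27.81. large insects: 40.5 > 27.81 → include.
Rate on top 4: 32.08. mice: 24.7 < 32.08 → exclude; stop.
Optimal diet: fledglings, shrews, small lizards, large insects — 4 of 5 types.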